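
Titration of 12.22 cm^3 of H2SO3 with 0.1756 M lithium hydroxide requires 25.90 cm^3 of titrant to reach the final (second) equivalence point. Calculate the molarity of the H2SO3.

0.186 M

n(LiOH) = 0.1756 x 0.02590 = 0.004548 mol.
At the final (second) equivalence point, 2 mol OH^- react per mol H2SO3, so n(H2SO3) = 0.004548 / 2 = 0.002274 mol.
[H2SO3] = 0.002274 / 0.01222 L = 0.186 M.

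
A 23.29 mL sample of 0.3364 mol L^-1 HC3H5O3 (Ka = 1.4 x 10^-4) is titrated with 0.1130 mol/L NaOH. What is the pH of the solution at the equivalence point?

8.39

n(HC3H5O3) = 0.3364 x 0.02329 = 0.007835 mol; V(NaOH) at equivalence = 0.007835/0.1130 = 0.06933 L.
At equivalence all the acid is converted to C3H5O3-; total volume = 0.02329 + 0.06933 = 0.09262 L, so [C3H5O3-] = 0.007835/0.09262 = 0.08459 M.
Kb = Kw/Ka = 1.0e-14 / 1.4 x 10^-4 = 7.14e-11.
[OH^-] = sqrt(Kb x [C3H5O3-]) = sqrt(7.14e-11 x 0.08459) = 2.46e-6 M.
pOH = 5.61, so pH = 14.00 - 5.61 = 8.39.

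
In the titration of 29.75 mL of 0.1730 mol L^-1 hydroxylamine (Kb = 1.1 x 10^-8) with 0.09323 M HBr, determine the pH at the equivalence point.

n(NH2OH) = 0.1730 x 0.02975 = 0.005147 mol; V(HBr) at equivalence = 0.005147/0.09323 = 0.05520 L.
At equivalence the base is fully converted to NH3OH+; total volume = 0.08495 L, so [NH3OH+] = 0.005147/0.08495 = 0.06058 M.
Ka(NH3OH+) = Kw/Kb = 1.0e-14 / 1.1 x 10^-8 = 9.09e-7.
[H^+] = sqrt(Ka x [NH3OH+]) = sqrt(9.09e-7 x 0.06058) = 0.000235 M.
pH = -log(0.000235) = 3.63.

3.63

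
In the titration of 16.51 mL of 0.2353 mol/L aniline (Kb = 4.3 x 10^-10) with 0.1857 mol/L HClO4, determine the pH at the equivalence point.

2.81

n(C6H5NH2) = 0.2353 x 0.01651 = 0.003885 mol; V(HClO4) at equivalence = 0.003885/0.1857 = 0.02092 L.
At equivalence the base is fully converted to C6H5NH3+; total volume = 0.03743 L, so [C6H5NH3+] = 0.003885/0.03743 = 0.1038 M.
Ka(C6H5NH3+) = Kw/Kb = 1.0e-14 / 4.3 x 10^-10 = 2.33e-5.
[H^+] = sqrt(Ka x [C6H5NH3+]) = sqrt(2.33e-5 x 0.1038) = 0.00155 M.
pH = -log(0.00155) = 2.81.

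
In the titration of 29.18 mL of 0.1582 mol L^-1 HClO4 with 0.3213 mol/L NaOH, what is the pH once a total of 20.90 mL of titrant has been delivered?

12.62

n(acid) = 0.1582 x 0.02918 = 0.004616 mol; n(NaOH) added = 0.3213 x 0.02090 = 0.006715 mol.
Base is in excess by 0.006715 - 0.004616 = 0.002099 mol in a total volume of 0.05008 L.
[OH^-] = 0.002099/0.05008 = 0.04191 M, so pOH = 1.38 and pH = 14.00 - 1.38 = 12.62.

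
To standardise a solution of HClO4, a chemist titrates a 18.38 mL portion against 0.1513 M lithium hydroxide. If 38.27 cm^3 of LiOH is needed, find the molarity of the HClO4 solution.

n(LiOH) delivered = 0.1513 x 0.03827 = 0.005790 mol.
For a 1:1 reaction, n(HClO4) = 0.005790 mol.
[HClO4] = 0.005790 mol / 0.01838 L = 0.315 M.

0.315 M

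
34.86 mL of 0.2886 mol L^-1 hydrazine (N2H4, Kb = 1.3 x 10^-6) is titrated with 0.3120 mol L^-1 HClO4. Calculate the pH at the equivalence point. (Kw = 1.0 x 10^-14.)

4.47

n(N2H4) = 0.2886 x 0.03486 = 0.01006 mol; V(HClO4) at equivalence = 0.01006/0.3120 = 0.03225 L.
At equivalence the base is fully converted to N2H5+; total volume = 0.06711 L, so [N2H5+] = 0.01006/0.06711 = 0.1499 M.
Ka(N2H5+) = Kw/Kb = 1.0e-14 / 1.3 x 10^-6 = 7.69e-9.
[H^+] = sqrt(Ka x [N2H5+]) = sqrt(7.69e-9 x 0.1499) = 3.40e-5 M.
pH = -log(3.40e-5) = 4.47.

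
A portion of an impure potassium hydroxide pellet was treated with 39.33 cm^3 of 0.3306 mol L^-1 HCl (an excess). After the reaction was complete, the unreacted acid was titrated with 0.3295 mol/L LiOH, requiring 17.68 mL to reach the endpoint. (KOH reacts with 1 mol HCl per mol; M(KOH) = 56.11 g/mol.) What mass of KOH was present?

Total n(HCl) added = 0.3306 x 0.03933 = 0.01300 mol.
n(LiOH) used = 0.3295 x 0.01768 = 0.005826 mol, which equals the excess n(HCl).
So n(HCl) consumed by the sample = 0.01300 - 0.005826 = 0.007177 mol.
n(KOH) = 0.007177 / 1 = 0.007177 mol.
mass = 0.007177 mol x 56.11 g/mol = 0.403 g.

0.403 g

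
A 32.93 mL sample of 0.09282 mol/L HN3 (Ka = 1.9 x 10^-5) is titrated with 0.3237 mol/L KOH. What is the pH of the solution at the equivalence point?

n(HN3) = 0.09282 x 0.03293 = 0.003057 mol; V(KOH) at equivalence = 0.003057/0.3237 = 0.009443 L.
At equivalence all the acid is converted to N3-; total volume = 0.03293 + 0.009443 = 0.04237 L, so [N3-] = 0.003057/0.04237 = 0.07214 M.
Kb = Kw/Ka = 1.0e-14 / 1.9 x 10^-5 = 5.26e-10.
[OH^-] = sqrt(Kb x [N3-]) = sqrt(5.26e-10 x 0.07214) = 6.16e-6 M.
pOH = 5.21, so pH = 14.00 - 5.21 = 8.79.

8.79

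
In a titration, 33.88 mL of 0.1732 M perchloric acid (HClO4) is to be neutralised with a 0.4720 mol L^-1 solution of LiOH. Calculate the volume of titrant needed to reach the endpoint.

n(HClO4) = 0.1732 mol/L x 0.03388 L = 0.005868 mol.
At equivalence n(LiOH) = n(HClO4) = 0.005868 mol.
V(LiOH) = 0.005868 / 0.4720 = 0.01243 L = 12.4 mL.

12.4 mL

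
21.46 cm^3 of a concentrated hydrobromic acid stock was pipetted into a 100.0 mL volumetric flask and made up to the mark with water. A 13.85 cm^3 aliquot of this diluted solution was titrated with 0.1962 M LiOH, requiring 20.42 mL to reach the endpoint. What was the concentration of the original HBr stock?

n(LiOH) = 0.1962 x 0.02042 = 0.004006 mol.
n(HBr) in the aliquot = 0.004006 mol.
[diluted HBr] = 0.004006 / 0.01385 = 0.2893 M.
Dilution factor = 100.0/21.46 = 4.660, so [stock] = 0.2893 x 4.660 = 1.35 M.

1.35 M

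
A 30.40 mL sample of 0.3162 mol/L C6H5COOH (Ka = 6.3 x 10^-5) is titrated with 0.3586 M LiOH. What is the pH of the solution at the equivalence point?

8.71

n(C6H5COOH) = 0.3162 x 0.03040 = 0.009612 mol; V(LiOH) at equivalence = 0.009612/0.3586 = 0.02681 L.
At equivalence all the acid is converted to C6H5COO-; total volume = 0.03040 + 0.02681 = 0.05721 L, so [C6H5COO-] = 0.009612/0.05721 = 0.1680 M.
Kb = Kw/Ka = 1.0e-14 / 6.3 x 10^-5 = 1.59e-10.
[OH^-] = sqrt(Kb x [C6H5COO-]) = sqrt(1.59e-10 x 0.1680) = 5.16e-6 M.
pOH = 5.29, so pH = 14.00 - 5.29 = 8.71.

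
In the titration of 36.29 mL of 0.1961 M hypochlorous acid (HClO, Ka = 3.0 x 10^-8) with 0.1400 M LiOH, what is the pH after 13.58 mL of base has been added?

Initial n(HClO) = 0.1961 x 0.03629 = 0.007116 mol.
n(LiOH) added = 0.1400 x 0.01358 = 0.001901 mol, converting that many moles of HClO to ClO-.
Remaining n(HClO) = 0.005215 mol; n(ClO-) = 0.001901 mol.
By Henderson-Hasselbalch, pH = pKa + log([A^-]/[HA]) = 7.52 + log(0.001901/0.005215) = 7.52 + (-0.44) = 7.08.

7.08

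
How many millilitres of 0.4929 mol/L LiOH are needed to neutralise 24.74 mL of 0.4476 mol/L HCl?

n(HCl) = 0.4476 mol/L x 0.02474 L = 0.01107 mol.
At equivalence n(LiOH) = n(HCl) = 0.01107 mol.
V(LiOH) = 0.01107 / 0.4929 = 0.02247 L = 22.5 mL.

22.5 mL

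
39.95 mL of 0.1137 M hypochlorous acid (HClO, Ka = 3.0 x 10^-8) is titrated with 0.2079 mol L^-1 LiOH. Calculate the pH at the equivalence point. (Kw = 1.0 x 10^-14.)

n(HClO) = 0.1137 x 0.03995 = 0.004542 mol; V(LiOH) at equivalence = 0.004542/0.2079 = 0.02185 L.
At equivalence all the acid is converted to ClO-; total volume = 0.03995 + 0.02185 = 0.06180 L, so [ClO-] = 0.004542/0.06180 = 0.07350 M.
Kb = Kw/Ka = 1.0e-14 / 3.0 x 10^-8 = 3.33e-7.
[OH^-] = sqrt(Kb x [ClO-]) = sqrt(3.33e-7 x 0.07350) = 0.000157 M.
pOH = 3.81, so pH = 14.00 - 3.81 = 10.19.

10.19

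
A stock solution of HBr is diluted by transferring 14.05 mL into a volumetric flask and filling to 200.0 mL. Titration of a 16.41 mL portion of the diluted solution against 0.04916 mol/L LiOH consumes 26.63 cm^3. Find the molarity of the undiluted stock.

1.14 M

n(LiOH) = 0.04916 x 0.02663 = 0.001309 mol.
n(HBr) in the aliquot = 0.001309 mol.
[diluted HBr] = 0.001309 / 0.01641 = 0.07978 M.
Dilution factor = 200.0/14.05 = 14.23, so [stock] = 0.07978 x 14.23 = 1.14 M.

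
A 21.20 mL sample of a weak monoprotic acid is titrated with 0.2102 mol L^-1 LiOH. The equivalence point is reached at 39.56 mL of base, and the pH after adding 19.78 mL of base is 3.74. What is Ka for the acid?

1.8 x 10^-4

19.78 mL is half of the equivalence volume, so this is the half-equivalence point where [HA] = [A^-].
At half-equivalence pH = pKa, so pKa = 3.74.
Ka = 10^(-3.74) = 1.8 x 10^-4.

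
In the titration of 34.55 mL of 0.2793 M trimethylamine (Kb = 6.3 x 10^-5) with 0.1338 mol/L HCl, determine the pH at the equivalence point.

5.42

n((CH3)3N) = 0.2793 x 0.03455 = 0.009650 mol; V(HCl) at equivalence = 0.009650/0.1338 = 0.07212 L.
At equivalence the base is fully converted to (CH3)3NH+; total volume = 0.1067 L, so [(CH3)3NH+] = 0.009650/0.1067 = 0.09046 M.
Ka((CH3)3NH+) = Kw/Kb = 1.0e-14 / 6.3 x 10^-5 = 1.59e-10.
[H^+] = sqrt(Ka x [(CH3)3NH+]) = sqrt(1.59e-10 x 0.09046) = 3.79e-6 M.
pH = -log(3.79e-6) = 5.42.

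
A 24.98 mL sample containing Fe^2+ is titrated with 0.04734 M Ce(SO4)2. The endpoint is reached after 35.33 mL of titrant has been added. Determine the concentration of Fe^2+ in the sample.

n(Ce(SO4)2) = 0.04734 x 0.03533 = 0.001673 mol.
From the balanced equation, 1 mol Ce(SO4)2 reacts with 1 mol Fe^2+, so n(Fe^2+) = 0.001673 x 1/1 = 0.001673 mol.
[Fe^2+] = 0.001673 / 0.02498 L = 0.0670 M.

0.0670 M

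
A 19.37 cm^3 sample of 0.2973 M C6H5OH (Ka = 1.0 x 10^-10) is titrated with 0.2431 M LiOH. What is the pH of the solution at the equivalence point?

n(C6H5OH) = 0.2973 x 0.01937 = 0.005759 mol; V(LiOH) at equivalence = 0.005759/0.2431 = 0.02369 L.
At equivalence all the acid is converted to C6H5O-; total volume = 0.01937 + 0.02369 = 0.04306 L, so [C6H5O-] = 0.005759/0.04306 = 0.1337 M.
Kb = Kw/Ka = 1.0e-14 / 1.0 x 10^-10 = 0.000100.
[OH^-] = sqrt(Kb x [C6H5O-]) = sqrt(0.000100 x 0.1337) = 0.00366 M.
pOH = 2.44, so pH = 14.00 - 2.44 = 11.56.

11.56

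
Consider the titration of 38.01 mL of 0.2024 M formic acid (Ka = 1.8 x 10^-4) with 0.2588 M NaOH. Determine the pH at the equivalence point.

8.40

n(HCOOH) = 0.2024 x 0.03801 = 0.007693 mol; V(NaOH) at equivalence = 0.007693/0.2588 = 0.02973 L.
At equivalence all the acid is converted to HCOO-; total volume = 0.03801 + 0.02973 = 0.06774 L, so [HCOO-] = 0.007693/0.06774 = 0.1136 M.
Kb = Kw/Ka = 1.0e-14 / 1.8 x 10^-4 = 5.56e-11.
[OH^-] = sqrt(Kb x [HCOO-]) = sqrt(5.56e-11 x 0.1136) = 2.51e-6 M.
pOH = 5.60, so pH = 14.00 - 5.60 = 8.40.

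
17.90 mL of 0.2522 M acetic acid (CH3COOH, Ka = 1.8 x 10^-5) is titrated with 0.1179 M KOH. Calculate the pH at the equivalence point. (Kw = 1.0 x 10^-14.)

n(CH3COOH) = 0.2522 x 0.01790 = 0.004514 mol; V(KOH) at equivalence = 0.004514/0.1179 = 0.03829 L.
At equivalence all the acid is converted to CH3COO-; total volume = 0.01790 + 0.03829 = 0.05619 L, so [CH3COO-] = 0.004514/0.05619 = 0.08034 M.
Kb = Kw/Ka = 1.0e-14 / 1.8 x 10^-5 = 5.56e-10.
[OH^-] = sqrt(Kb x [CH3COO-]) = sqrt(5.56e-10 x 0.08034) = 6.68e-6 M.
pOH = 5.18, so pH = 14.00 - 5.18 = 8.82.

8.82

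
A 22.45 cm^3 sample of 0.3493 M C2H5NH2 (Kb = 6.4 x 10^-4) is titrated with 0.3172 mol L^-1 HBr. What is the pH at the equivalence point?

n(C2H5NH2) = 0.3493 x 0.02245 = 0.007842 mol; V(HBr) at equivalence = 0.007842/0.3172 = 0.02472 L.
At equivalence the base is fully converted to C2H5NH3+; total volume = 0.04717 L, so [C2H5NH3+] = 0.007842/0.04717 = 0.1662 M.
Ka(C2H5NH3+) = Kw/Kb = 1.0e-14 / 6.4 x 10^-4 = 1.56e-11.
[H^+] = sqrt(Ka x [C2H5NH3+]) = sqrt(1.56e-11 x 0.1662) = 1.61e-6 M.
pH = -log(1.61e-6) = 5.79.

5.79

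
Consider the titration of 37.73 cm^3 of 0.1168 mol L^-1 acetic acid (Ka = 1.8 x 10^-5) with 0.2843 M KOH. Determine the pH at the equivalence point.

8.83

n(CH3COOH) = 0.1168 x 0.03773 = 0.004407 mol; V(KOH) at equivalence = 0.004407/0.2843 = 0.01550 L.
At equivalence all the acid is converted to CH3COO-; total volume = 0.03773 + 0.01550 = 0.05323 L, so [CH3COO-] = 0.004407/0.05323 = 0.08279 M.
Kb = Kw/Ka = 1.0e-14 / 1.8 x 10^-5 = 5.56e-10.
[OH^-] = sqrt(Kb x [CH3COO-]) = sqrt(5.56e-10 x 0.08279) = 6.78e-6 M.
pOH = 5.17, so pH = 14.00 - 5.17 = 8.83.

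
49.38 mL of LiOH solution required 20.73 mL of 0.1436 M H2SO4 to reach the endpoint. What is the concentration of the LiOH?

0.121 M

n(H2SO4) delivered = 0.1436 x 0.02073 = 0.002977 mol.
The reaction is 2 LiOH + 1 H2SO4, so n(LiOH) = 0.002977 x 2/1 = 0.005954 mol.
[LiOH] = 0.005954 mol / 0.04938 L = 0.121 M.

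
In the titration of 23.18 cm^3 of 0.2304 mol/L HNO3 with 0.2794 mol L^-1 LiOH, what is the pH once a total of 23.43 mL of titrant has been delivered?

n(acid) = 0.2304 x 0.02318 = 0.005341 mol; n(LiOH) added = 0.2794 x 0.02343 = 0.006546 mol.
Base is in excess by 0.006546 - 0.005341 = 0.001206 mol in a total volume of 0.04661 L.
[OH^-] = 0.001206/0.04661 = 0.02587 M, so pOH = 1.59 and pH = 14.00 - 1.59 = 12.41.

12.41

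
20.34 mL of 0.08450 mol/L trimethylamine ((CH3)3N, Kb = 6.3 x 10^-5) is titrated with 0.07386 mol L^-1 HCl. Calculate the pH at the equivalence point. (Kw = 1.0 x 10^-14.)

n((CH3)3N) = 0.08450 x 0.02034 = 0.001719 mol; V(HCl) at equivalence = 0.001719/0.07386 = 0.02327 L.
At equivalence the base is fully converted to (CH3)3NH+; total volume = 0.04361 L, so [(CH3)3NH+] = 0.001719/0.04361 = 0.03941 M.
Ka((CH3)3NH+) = Kw/Kb = 1.0e-14 / 6.3 x 10^-5 = 1.59e-10.
[H^+] = sqrt(Ka x [(CH3)3NH+]) = sqrt(1.59e-10 x 0.03941) = 2.50e-6 M.
pH = -log(2.50e-6) = 5.60.

5.60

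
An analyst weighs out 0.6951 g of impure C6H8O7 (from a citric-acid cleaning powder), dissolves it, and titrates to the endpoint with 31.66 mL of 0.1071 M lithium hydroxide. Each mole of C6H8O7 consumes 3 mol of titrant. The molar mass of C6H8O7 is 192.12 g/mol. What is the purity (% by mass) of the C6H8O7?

31.2%

n(LiOH) = 0.1071 x 0.03166 = 0.003391 mol.
n(C6H8O7) = 0.003391 / 3 = 0.001130 mol.
mass of C6H8O7 = 0.001130 x 192.12 = 0.2171 g.
% purity = 0.2171 / 0.6951 x 100 = 31.2%.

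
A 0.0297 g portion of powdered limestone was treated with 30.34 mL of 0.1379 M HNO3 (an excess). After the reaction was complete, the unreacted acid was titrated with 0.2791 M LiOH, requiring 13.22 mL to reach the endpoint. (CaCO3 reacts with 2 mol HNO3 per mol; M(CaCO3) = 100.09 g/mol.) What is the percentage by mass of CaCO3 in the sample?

Total n(HNO3) added = 0.1379 x 0.03034 = 0.004184 mol.
n(LiOH) used = 0.2791 x 0.01322 = 0.003690 mol, which equals the excess n(HNO3).
So n(HNO3) consumed by the sample = 0.004184 - 0.003690 = 0.0004942 mol.
n(CaCO3) = 0.0004942 / 2 = 0.0002471 mol.
mass CaCO3 = 0.0002471 x 100.09 = 0.02473 g, so %CaCO3 = 0.02473/0.0297 x 100 = 83.3%.

83.3%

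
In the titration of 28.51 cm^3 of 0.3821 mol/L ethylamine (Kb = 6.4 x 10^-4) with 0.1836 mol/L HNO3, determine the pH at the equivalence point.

5.86

n(C2H5NH2) = 0.3821 x 0.02851 = 0.01089 mol; V(HNO3) at equivalence = 0.01089/0.1836 = 0.05933 L.
At equivalence the base is fully converted to C2H5NH3+; total volume = 0.08784 L, so [C2H5NH3+] = 0.01089/0.08784 = 0.1240 M.
Ka(C2H5NH3+) = Kw/Kb = 1.0e-14 / 6.4 x 10^-4 = 1.56e-11.
[H^+] = sqrt(Ka x [C2H5NH3+]) = sqrt(1.56e-11 x 0.1240) = 1.39e-6 M.
pH = -log(1.39e-6) = 5.86.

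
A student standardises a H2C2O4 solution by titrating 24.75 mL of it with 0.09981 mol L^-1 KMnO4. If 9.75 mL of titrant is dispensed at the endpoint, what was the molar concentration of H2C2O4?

0.0983 M

n(KMnO4) = 0.09981 x 0.009750 = 0.0009731 mol.
From the balanced equation, 2 mol KMnO4 reacts with 5 mol H2C2O4, so n(H2C2O4) = 0.0009731 x 5/2 = 0.002433 mol.
[H2C2O4] = 0.002433 / 0.02475 L = 0.0983 M.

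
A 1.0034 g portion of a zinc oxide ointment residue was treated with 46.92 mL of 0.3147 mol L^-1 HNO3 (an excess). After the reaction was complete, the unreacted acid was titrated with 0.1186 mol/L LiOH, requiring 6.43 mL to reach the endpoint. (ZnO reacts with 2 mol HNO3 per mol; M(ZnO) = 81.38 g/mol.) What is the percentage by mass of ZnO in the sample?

56.8%

Total n(HNO3) added = 0.3147 x 0.04692 = 0.01477 mol.
n(LiOH) used = 0.1186 x 0.006430 = 0.0007626 mol, which equals the excess n(HNO3).
So n(HNO3) consumed by the sample = 0.01477 - 0.0007626 = 0.01400 mol.
n(ZnO) = 0.01400 / 2 = 0.007002 mol.
mass ZnO = 0.007002 x 81.38 = 0.5698 g, so %ZnO = 0.5698/1.0034 x 100 = 56.8%.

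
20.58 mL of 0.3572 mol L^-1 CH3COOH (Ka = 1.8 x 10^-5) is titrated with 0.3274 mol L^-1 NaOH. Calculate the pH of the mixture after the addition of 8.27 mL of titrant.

4.51

Initial n(CH3COOH) = 0.3572 x 0.02058 = 0.007351 mol.
n(NaOH) added = 0.3274 x 0.008270 = 0.002708 mol, converting that many moles of CH3COOH to CH3COO-.
Remaining n(CH3COOH) = 0.004644 mol; n(CH3COO-) = 0.002708 mol.
By Henderson-Hasselbalch, pH = pKa + log([A^-]/[HA]) = 4.74 + log(0.002708/0.004644) = 4.74 + (-0.23) = 4.51.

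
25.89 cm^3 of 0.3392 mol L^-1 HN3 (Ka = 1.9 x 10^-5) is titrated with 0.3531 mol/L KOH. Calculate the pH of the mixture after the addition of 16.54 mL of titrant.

Initial n(HN3) = 0.3392 x 0.02589 = 0.008782 mol.
n(KOH) added = 0.3531 x 0.01654 = 0.005840 mol, converting that many moles of HN3 to N3-.
Remaining n(HN3) = 0.002942 mol; n(N3-) = 0.005840 mol.
By Henderson-Hasselbalch, pH = pKa + log([A^-]/[HA]) = 4.72 + log(0.005840/0.002942) = 4.72 + (+0.30) = 5.02.

5.02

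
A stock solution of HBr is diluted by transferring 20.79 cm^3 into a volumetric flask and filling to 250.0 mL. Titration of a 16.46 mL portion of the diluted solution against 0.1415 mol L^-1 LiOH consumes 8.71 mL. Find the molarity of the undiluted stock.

n(LiOH) = 0.1415 x 0.008710 = 0.001232 mol.
n(HBr) in the aliquot = 0.001232 mol.
[diluted HBr] = 0.001232 / 0.01646 = 0.07488 M.
Dilution factor = 250.0/20.79 = 12.03, so [stock] = 0.07488 x 12.03 = 0.900 M.

0.900 M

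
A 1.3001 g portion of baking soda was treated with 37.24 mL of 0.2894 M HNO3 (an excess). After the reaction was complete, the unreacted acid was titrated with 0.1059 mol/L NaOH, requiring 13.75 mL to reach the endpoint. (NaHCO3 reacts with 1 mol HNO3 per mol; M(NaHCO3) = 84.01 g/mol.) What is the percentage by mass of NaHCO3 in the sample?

60.2%

Total n(HNO3) added = 0.2894 x 0.03724 = 0.01078 mol.
n(NaOH) used = 0.1059 x 0.01375 = 0.001456 mol, which equals the excess n(HNO3).
So n(HNO3) consumed by the sample = 0.01078 - 0.001456 = 0.009321 mol.
n(NaHCO3) = 0.009321 / 1 = 0.009321 mol.
mass NaHCO3 = 0.009321 x 84.01 = 0.7831 g, so %NaHCO3 = 0.7831/1.3001 x 100 = 60.2%.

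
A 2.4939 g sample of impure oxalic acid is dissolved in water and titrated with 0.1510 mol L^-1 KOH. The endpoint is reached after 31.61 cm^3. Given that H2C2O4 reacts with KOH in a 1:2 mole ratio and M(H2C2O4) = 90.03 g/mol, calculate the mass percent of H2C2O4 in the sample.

8.62%

n(KOH) = 0.1510 x 0.03161 = 0.004773 mol.
n(H2C2O4) = 0.004773 / 2 = 0.002387 mol.
mass of H2C2O4 = 0.002387 x 90.03 = 0.2149 g.
% purity = 0.2149 / 2.4939 x 100 = 8.62%.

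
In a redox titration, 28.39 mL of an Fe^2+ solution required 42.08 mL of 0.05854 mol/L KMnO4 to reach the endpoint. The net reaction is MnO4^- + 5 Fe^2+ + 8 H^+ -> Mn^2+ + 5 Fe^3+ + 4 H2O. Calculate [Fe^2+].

n(KMnO4) = 0.05854 x 0.04208 = 0.002463 mol.
From the balanced equation, 1 mol KMnO4 reacts with 5 mol Fe^2+, so n(Fe^2+) = 0.002463 x 5/1 = 0.01232 mol.
[Fe^2+] = 0.01232 / 0.02839 L = 0.434 M.

0.434 M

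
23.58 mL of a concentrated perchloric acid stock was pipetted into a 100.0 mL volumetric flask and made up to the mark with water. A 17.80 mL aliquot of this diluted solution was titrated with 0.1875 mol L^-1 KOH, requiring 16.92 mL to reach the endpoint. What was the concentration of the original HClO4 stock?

n(KOH) = 0.1875 x 0.01692 = 0.003173 mol.
n(HClO4) in the aliquot = 0.003173 mol.
[diluted HClO4] = 0.003173 / 0.01780 = 0.1782 M.
Dilution factor = 100.0/23.58 = 4.241, so [stock] = 0.1782 x 4.241 = 0.756 M.

0.756 M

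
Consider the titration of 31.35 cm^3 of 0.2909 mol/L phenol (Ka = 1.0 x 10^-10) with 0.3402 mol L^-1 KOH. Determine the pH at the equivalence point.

n(C6H5OH) = 0.2909 x 0.03135 = 0.009120 mol; V(KOH) at equivalence = 0.009120/0.3402 = 0.02681 L.
At equivalence all the acid is converted to C6H5O-; total volume = 0.03135 + 0.02681 = 0.05816 L, so [C6H5O-] = 0.009120/0.05816 = 0.1568 M.
Kb = Kw/Ka = 1.0e-14 / 1.0 x 10^-10 = 0.000100.
[OH^-] = sqrt(Kb x [C6H5O-]) = sqrt(0.000100 x 0.1568) = 0.00396 M.
pOH = 2.40, so pH = 14.00 - 2.40 = 11.60.

11.60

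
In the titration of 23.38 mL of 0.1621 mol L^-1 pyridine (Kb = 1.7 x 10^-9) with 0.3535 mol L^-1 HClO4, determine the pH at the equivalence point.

n(C5H5N) = 0.1621 x 0.02338 = 0.003790 mol; V(HClO4) at equivalence = 0.003790/0.3535 = 0.01072 L.
At equivalence the base is fully converted to C5H5NH+; total volume = 0.03410 L, so [C5H5NH+] = 0.003790/0.03410 = 0.1111 M.
Ka(C5H5NH+) = Kw/Kb = 1.0e-14 / 1.7 x 10^-9 = 5.88e-6.
[H^+] = sqrt(Ka x [C5H5NH+]) = sqrt(5.88e-6 x 0.1111) = 0.000809 M.
pH = -log(0.000809) = 3.09.

3.09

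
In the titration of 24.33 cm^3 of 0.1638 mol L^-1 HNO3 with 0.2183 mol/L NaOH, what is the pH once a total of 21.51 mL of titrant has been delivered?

12.19

n(acid) = 0.1638 x 0.02433 = 0.003985 mol; n(NaOH) added = 0.2183 x 0.02151 = 0.004696 mol.
Base is in excess by 0.004696 - 0.003985 = 0.0007104 mol in a total volume of 0.04584 L.
[OH^-] = 0.0007104/0.04584 = 0.01550 M, so pOH = 1.81 and pH = 14.00 - 1.81 = 12.19.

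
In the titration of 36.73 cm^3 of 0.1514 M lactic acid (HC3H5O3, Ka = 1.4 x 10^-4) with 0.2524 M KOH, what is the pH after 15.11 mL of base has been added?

Initial n(HC3H5O3) = 0.1514 x 0.03673 = 0.005561 mol.
n(KOH) added = 0.2524 x 0.01511 = 0.003814 mol, converting that many moles of HC3H5O3 to C3H5O3-.
Remaining n(HC3H5O3) = 0.001747 mol; n(C3H5O3-) = 0.003814 mol.
By Henderson-Hasselbalch, pH = pKa + log([A^-]/[HA]) = 3.85 + log(0.003814/0.001747) = 3.85 + (+0.34) = 4.19.

4.19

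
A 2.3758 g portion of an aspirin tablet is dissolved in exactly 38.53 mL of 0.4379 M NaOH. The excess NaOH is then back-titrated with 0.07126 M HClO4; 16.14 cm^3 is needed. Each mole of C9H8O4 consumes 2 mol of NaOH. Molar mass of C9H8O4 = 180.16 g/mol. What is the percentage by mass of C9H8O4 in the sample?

Total n(NaOH) added = 0.4379 x 0.03853 = 0.01687 mol.
n(HClO4) used = 0.07126 x 0.01614 = 0.001150 mol, which equals the excess n(NaOH).
So n(NaOH) consumed by the sample = 0.01687 - 0.001150 = 0.01572 mol.
n(C9H8O4) = 0.01572 / 2 = 0.007861 mol.
mass C9H8O4 = 0.007861 x 180.16 = 1.416 g, so %C9H8O4 = 1.416/2.3758 x 100 = 59.6%.

59.6%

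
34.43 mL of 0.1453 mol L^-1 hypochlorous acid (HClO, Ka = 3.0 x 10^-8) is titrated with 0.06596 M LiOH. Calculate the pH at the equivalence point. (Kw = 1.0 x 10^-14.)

10.09

n(HClO) = 0.1453 x 0.03443 = 0.005003 mol; V(LiOH) at equivalence = 0.005003/0.06596 = 0.07584 L.
At equivalence all the acid is converted to ClO-; total volume = 0.03443 + 0.07584 = 0.1103 L, so [ClO-] = 0.005003/0.1103 = 0.04537 M.
Kb = Kw/Ka = 1.0e-14 / 3.0 x 10^-8 = 3.33e-7.
[OH^-] = sqrt(Kb x [ClO-]) = sqrt(3.33e-7 x 0.04537) = 0.000123 M.
pOH = 3.91, so pH = 14.00 - 3.91 = 10.09.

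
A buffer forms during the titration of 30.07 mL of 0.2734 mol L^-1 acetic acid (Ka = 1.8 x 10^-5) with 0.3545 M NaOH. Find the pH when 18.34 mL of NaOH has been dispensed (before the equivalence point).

Initial n(CH3COOH) = 0.2734 x 0.03007 = 0.008221 mol.
n(NaOH) added = 0.3545 x 0.01834 = 0.006502 mol, converting that many moles of CH3COOH to CH3COO-.
Remaining n(CH3COOH) = 0.001720 mol; n(CH3COO-) = 0.006502 mol.
By Henderson-Hasselbalch, pH = pKa + log([A^-]/[HA]) = 4.74 + log(0.006502/0.001720) = 4.74 + (+0.58) = 5.32.

5.32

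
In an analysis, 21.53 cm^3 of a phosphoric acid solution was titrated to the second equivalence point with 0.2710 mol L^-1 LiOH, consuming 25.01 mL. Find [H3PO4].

n(LiOH) = 0.2710 x 0.02501 = 0.006778 mol.
At the second equivalence point, 2 mol OH^- react per mol H3PO4, so n(H3PO4) = 0.006778 / 2 = 0.003389 mol.
[H3PO4] = 0.003389 / 0.02153 L = 0.157 M.

0.157 M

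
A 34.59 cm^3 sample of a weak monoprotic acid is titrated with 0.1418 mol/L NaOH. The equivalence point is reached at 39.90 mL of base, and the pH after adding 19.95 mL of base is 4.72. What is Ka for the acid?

1.9 x 10^-5

19.95 mL is half of the equivalence volume, so this is the half-equivalence point where [HA] = [A^-].
At half-equivalence pH = pKa, so pKa = 4.72.
Ka = 10^(-4.72) = 1.9 x 10^-5.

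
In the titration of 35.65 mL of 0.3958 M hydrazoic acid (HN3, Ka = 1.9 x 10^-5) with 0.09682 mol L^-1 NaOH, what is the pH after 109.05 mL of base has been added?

5.19

Initial n(HN3) = 0.3958 x 0.03565 = 0.01411 mol.
n(NaOH) added = 0.09682 x 0.1090 = 0.01056 mol, converting that many moles of HN3 to N3-.
Remaining n(HN3) = 0.003552 mol; n(N3-) = 0.01056 mol.
By Henderson-Hasselbalch, pH = pKa + log([A^-]/[HA]) = 4.72 + log(0.01056/0.003552) = 4.72 + (+0.47) = 5.19.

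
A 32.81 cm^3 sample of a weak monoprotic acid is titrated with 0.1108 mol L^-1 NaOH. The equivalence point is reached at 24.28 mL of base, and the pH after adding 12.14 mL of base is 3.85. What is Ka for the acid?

1.4 x 10^-4

12.14 mL is half of the equivalence volume, so this is the half-equivalence point where [HA] = [A^-].
At half-equivalence pH = pKa, so pKa = 3.85.
Ka = 10^(-3.85) = 1.4 x 10^-4.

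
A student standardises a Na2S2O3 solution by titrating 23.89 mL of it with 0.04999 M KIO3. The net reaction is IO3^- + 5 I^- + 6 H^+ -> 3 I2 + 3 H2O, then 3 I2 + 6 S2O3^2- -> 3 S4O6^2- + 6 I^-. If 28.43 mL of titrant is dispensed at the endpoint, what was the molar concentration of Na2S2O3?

n(KIO3) = 0.04999 x 0.02843 = 0.001421 mol.
From the balanced equation, 1 mol KIO3 reacts with 6 mol Na2S2O3, so n(Na2S2O3) = 0.001421 x 6/1 = 0.008527 mol.
[Na2S2O3] = 0.008527 / 0.02389 L = 0.357 M.

0.357 M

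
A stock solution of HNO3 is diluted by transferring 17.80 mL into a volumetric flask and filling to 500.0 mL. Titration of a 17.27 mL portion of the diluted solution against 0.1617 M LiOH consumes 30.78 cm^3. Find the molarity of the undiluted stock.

8.10 M

n(LiOH) = 0.1617 x 0.03078 = 0.004977 mol.
n(HNO3) in the aliquot = 0.004977 mol.
[diluted HNO3] = 0.004977 / 0.01727 = 0.2882 M.
Dilution factor = 500.0/17.80 = 28.09, so [stock] = 0.2882 x 28.09 = 8.10 M.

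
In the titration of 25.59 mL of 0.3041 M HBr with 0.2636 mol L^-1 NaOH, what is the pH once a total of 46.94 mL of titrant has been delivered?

12.80

n(acid) = 0.3041 x 0.02559 = 0.007782 mol; n(NaOH) added = 0.2636 x 0.04694 = 0.01237 mol.
Base is in excess by 0.01237 - 0.007782 = 0.004591 mol in a total volume of 0.07253 L.
[OH^-] = 0.004591/0.07253 = 0.06330 M, so pOH = 1.20 and pH = 14.00 - 1.20 = 12.80.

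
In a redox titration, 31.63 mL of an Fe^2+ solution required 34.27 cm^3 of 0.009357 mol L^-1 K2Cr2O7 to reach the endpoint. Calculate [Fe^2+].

0.0608 M

n(K2Cr2O7) = 0.009357 x 0.03427 = 0.0003207 mol.
From the balanced equation, 1 mol K2Cr2O7 reacts with 6 mol Fe^2+, so n(Fe^2+) = 0.0003207 x 6/1 = 0.001924 mol.
[Fe^2+] = 0.001924 / 0.03163 L = 0.0608 M.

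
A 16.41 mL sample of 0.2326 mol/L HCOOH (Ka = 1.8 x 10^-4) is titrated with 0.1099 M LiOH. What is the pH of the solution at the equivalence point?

n(HCOOH) = 0.2326 x 0.01641 = 0.003817 mol; V(LiOH) at equivalence = 0.003817/0.1099 = 0.03473 L.
At equivalence all the acid is converted to HCOO-; total volume = 0.01641 + 0.03473 = 0.05114 L, so [HCOO-] = 0.003817/0.05114 = 0.07464 M.
Kb = Kw/Ka = 1.0e-14 / 1.8 x 10^-4 = 5.56e-11.
[OH^-] = sqrt(Kb x [HCOO-]) = sqrt(5.56e-11 x 0.07464) = 2.04e-6 M.
pOH = 5.69, so pH = 14.00 - 5.69 = 8.31.

8.31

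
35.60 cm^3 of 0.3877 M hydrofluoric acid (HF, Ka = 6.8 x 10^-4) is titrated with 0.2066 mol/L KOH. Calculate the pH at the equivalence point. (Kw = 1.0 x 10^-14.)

8.15

n(HF) = 0.3877 x 0.03560 = 0.01380 mol; V(KOH) at equivalence = 0.01380/0.2066 = 0.06681 L.
At equivalence all the acid is converted to F-; total volume = 0.03560 + 0.06681 = 0.1024 L, so [F-] = 0.01380/0.1024 = 0.1348 M.
Kb = Kw/Ka = 1.0e-14 / 6.8 x 10^-4 = 1.47e-11.
[OH^-] = sqrt(Kb x [F-]) = sqrt(1.47e-11 x 0.1348) = 1.41e-6 M.
pOH = 5.85, so pH = 14.00 - 5.85 = 8.15.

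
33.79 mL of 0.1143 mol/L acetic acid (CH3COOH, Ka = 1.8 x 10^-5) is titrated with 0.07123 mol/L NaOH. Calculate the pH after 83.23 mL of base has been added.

n(acid) = 0.1143 x 0.03379 = 0.003862 mol; n(NaOH) added = 0.07123 x 0.08323 = 0.005928 mol.
Base is in excess by 0.005928 - 0.003862 = 0.002066 mol in a total volume of 0.1170 L.
[OH^-] = 0.002066/0.1170 = 0.01766 M, so pOH = 1.75 and pH = 14.00 - 1.75 = 12.25.

12.25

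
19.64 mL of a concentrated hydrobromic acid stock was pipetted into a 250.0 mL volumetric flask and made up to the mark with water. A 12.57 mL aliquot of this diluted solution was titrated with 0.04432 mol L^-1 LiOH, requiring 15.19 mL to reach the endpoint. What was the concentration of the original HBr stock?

0.682 M

n(LiOH) = 0.04432 x 0.01519 = 0.0006732 mol.
n(HBr) in the aliquot = 0.0006732 mol.
[diluted HBr] = 0.0006732 / 0.01257 = 0.05356 M.
Dilution factor = 250.0/19.64 = 12.73, so [stock] = 0.05356 x 12.73 = 0.682 M.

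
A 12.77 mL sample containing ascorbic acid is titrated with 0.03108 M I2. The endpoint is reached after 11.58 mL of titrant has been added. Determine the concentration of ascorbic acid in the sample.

0.0282 M

n(I2) = 0.03108 x 0.01158 = 0.0003599 mol.
From the balanced equation, 1 mol I2 reacts with 1 mol ascorbic acid, so n(ascorbic acid) = 0.0003599 x 1/1 = 0.0003599 mol.
[ascorbic acid] = 0.0003599 / 0.01277 L = 0.0282 M.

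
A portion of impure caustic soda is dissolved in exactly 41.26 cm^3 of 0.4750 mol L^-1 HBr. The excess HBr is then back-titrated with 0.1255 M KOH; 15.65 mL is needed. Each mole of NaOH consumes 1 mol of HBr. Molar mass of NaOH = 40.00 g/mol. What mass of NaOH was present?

Total n(HBr) added = 0.4750 x 0.04126 = 0.01960 mol.
n(KOH) used = 0.1255 x 0.01565 = 0.001964 mol, which equals the excess n(HBr).
So n(HBr) consumed by the sample = 0.01960 - 0.001964 = 0.01763 mol.
n(NaOH) = 0.01763 / 1 = 0.01763 mol.
mass = 0.01763 mol x 40.00 g/mol = 0.705 g.

0.705 g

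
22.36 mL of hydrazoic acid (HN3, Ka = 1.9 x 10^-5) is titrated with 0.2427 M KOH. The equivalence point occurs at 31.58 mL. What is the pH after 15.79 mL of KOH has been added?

4.72

15.79 mL is exactly half the equivalence volume (31.58/2), i.e. the half-equivalence point.
There, n(HA) = n(A^-), so pH = pKa = -log(1.9 x 10^-5) = 4.72.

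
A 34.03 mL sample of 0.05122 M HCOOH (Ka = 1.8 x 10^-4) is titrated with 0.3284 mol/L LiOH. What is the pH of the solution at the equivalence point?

8.20

n(HCOOH) = 0.05122 x 0.03403 = 0.001743 mol; V(LiOH) at equivalence = 0.001743/0.3284 = 0.005308 L.
At equivalence all the acid is converted to HCOO-; total volume = 0.03403 + 0.005308 = 0.03934 L, so [HCOO-] = 0.001743/0.03934 = 0.04431 M.
Kb = Kw/Ka = 1.0e-14 / 1.8 x 10^-4 = 5.56e-11.
[OH^-] = sqrt(Kb x [HCOO-]) = sqrt(5.56e-11 x 0.04431) = 1.57e-6 M.
pOH = 5.80, so pH = 14.00 - 5.80 = 8.20.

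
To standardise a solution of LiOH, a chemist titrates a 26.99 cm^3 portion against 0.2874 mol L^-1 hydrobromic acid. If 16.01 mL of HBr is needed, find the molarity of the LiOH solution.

0.170 M

n(HBr) delivered = 0.2874 x 0.01601 = 0.004601 mol.
For a 1:1 reaction, n(LiOH) = 0.004601 mol.
[LiOH] = 0.004601 mol / 0.02699 L = 0.170 M.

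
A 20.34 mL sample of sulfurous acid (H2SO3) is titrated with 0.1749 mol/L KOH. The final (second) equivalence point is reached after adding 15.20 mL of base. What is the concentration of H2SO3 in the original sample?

0.0654 M

n(KOH) = 0.1749 x 0.01520 = 0.002658 mol.
At the final (second) equivalence point, 2 mol OH^- react per mol H2SO3, so n(H2SO3) = 0.002658 / 2 = 0.001329 mol.
[H2SO3] = 0.001329 / 0.02034 L = 0.0654 M.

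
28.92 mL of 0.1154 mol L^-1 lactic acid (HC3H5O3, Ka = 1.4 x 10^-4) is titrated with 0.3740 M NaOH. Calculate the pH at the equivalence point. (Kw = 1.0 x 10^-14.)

n(HC3H5O3) = 0.1154 x 0.02892 = 0.003337 mol; V(NaOH) at equivalence = 0.003337/0.3740 = 0.008923 L.
At equivalence all the acid is converted to C3H5O3-; total volume = 0.02892 + 0.008923 = 0.03784 L, so [C3H5O3-] = 0.003337/0.03784 = 0.08819 M.
Kb = Kw/Ka = 1.0e-14 / 1.4 x 10^-4 = 7.14e-11.
[OH^-] = sqrt(Kb x [C3H5O3-]) = sqrt(7.14e-11 x 0.08819) = 2.51e-6 M.
pOH = 5.60, so pH = 14.00 - 5.60 = 8.40.

8.40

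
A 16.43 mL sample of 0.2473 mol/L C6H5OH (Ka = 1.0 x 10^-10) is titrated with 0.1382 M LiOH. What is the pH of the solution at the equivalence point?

11.47

n(C6H5OH) = 0.2473 x 0.01643 = 0.004063 mol; V(LiOH) at equivalence = 0.004063/0.1382 = 0.02940 L.
At equivalence all the acid is converted to C6H5O-; total volume = 0.01643 + 0.02940 = 0.04583 L, so [C6H5O-] = 0.004063/0.04583 = 0.08866 M.
Kb = Kw/Ka = 1.0e-14 / 1.0 x 10^-10 = 0.000100.
[OH^-] = sqrt(Kb x [C6H5O-]) = sqrt(0.000100 x 0.08866) = 0.00298 M.
pOH = 2.53, so pH = 14.00 - 2.53 = 11.47.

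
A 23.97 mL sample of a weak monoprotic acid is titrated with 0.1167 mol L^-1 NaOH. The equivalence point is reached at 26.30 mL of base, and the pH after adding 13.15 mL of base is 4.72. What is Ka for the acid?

1.9 x 10^-5

13.15 mL is half of the equivalence volume, so this is the half-equivalence point where [HA] = [A^-].
At half-equivalence pH = pKa, so pKa = 4.72.
Ka = 10^(-4.72) = 1.9 x 10^-5.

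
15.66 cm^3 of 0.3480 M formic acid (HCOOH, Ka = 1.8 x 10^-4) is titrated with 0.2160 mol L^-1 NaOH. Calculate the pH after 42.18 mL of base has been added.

n(acid) = 0.3480 x 0.01566 = 0.005450 mol; n(NaOH) added = 0.2160 x 0.04218 = 0.009111 mol.
Base is in excess by 0.009111 - 0.005450 = 0.003661 mol in a total volume of 0.05784 L.
[OH^-] = 0.003661/0.05784 = 0.06330 M, so pOH = 1.20 and pH = 14.00 - 1.20 = 12.80.

12.80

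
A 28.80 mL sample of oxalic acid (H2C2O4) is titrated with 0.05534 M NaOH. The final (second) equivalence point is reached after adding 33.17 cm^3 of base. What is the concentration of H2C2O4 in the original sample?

n(NaOH) = 0.05534 x 0.03317 = 0.001836 mol.
At the final (second) equivalence point, 2 mol OH^- react per mol H2C2O4, so n(H2C2O4) = 0.001836 / 2 = 0.0009178 mol.
[H2C2O4] = 0.0009178 / 0.02880 L = 0.0319 M.

0.0319 M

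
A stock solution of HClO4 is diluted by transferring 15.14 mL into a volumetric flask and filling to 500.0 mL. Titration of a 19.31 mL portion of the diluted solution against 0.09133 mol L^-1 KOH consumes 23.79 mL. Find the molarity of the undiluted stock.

3.72 M

n(KOH) = 0.09133 x 0.02379 = 0.002173 mol.
n(HClO4) in the aliquot = 0.002173 mol.
[diluted HClO4] = 0.002173 / 0.01931 = 0.1125 M.
Dilution factor = 500.0/15.14 = 33.03, so [stock] = 0.1125 x 33.03 = 3.72 M.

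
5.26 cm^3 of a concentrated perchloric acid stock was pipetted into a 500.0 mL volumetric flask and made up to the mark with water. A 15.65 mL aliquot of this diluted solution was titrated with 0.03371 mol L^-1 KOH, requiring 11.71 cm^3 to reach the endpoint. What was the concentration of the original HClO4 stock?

n(KOH) = 0.03371 x 0.01171 = 0.0003947 mol.
n(HClO4) in the aliquot = 0.0003947 mol.
[diluted HClO4] = 0.0003947 / 0.01565 = 0.02522 M.
Dilution factor = 500.0/5.260 = 95.06, so [stock] = 0.02522 x 95.06 = 2.40 M.

2.40 M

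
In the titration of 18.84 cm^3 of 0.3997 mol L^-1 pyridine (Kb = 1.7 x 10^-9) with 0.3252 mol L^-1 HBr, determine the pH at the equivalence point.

2.99

n(C5H5N) = 0.3997 x 0.01884 = 0.007530 mol; V(HBr) at equivalence = 0.007530/0.3252 = 0.02316 L.
At equivalence the base is fully converted to C5H5NH+; total volume = 0.04200 L, so [C5H5NH+] = 0.007530/0.04200 = 0.1793 M.
Ka(C5H5NH+) = Kw/Kb = 1.0e-14 / 1.7 x 10^-9 = 5.88e-6.
[H^+] = sqrt(Ka x [C5H5NH+]) = sqrt(5.88e-6 x 0.1793) = 0.00103 M.
pH = -log(0.00103) = 2.99.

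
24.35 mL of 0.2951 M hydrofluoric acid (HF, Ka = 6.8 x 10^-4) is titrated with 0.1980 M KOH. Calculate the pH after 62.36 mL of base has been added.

n(acid) = 0.2951 x 0.02435 = 0.007186 mol; n(KOH) added = 0.1980 x 0.06236 = 0.01235 mol.
Base is in excess by 0.01235 - 0.007186 = 0.005162 mol in a total volume of 0.08671 L.
[OH^-] = 0.005162/0.08671 = 0.05953 M, so pOH = 1.23 and pH = 14.00 - 1.23 = 12.77.

12.77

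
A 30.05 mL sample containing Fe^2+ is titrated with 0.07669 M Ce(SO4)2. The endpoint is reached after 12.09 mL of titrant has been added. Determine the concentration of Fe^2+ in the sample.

0.0309 M

n(Ce(SO4)2) = 0.07669 x 0.01209 = 0.0009272 mol.
From the balanced equation, 1 mol Ce(SO4)2 reacts with 1 mol Fe^2+, so n(Fe^2+) = 0.0009272 x 1/1 = 0.0009272 mol.
[Fe^2+] = 0.0009272 / 0.03005 L = 0.0309 M.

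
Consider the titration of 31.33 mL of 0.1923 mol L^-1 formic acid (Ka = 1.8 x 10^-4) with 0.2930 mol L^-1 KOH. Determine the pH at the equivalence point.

8.40

n(HCOOH) = 0.1923 x 0.03133 = 0.006025 mol; V(KOH) at equivalence = 0.006025/0.2930 = 0.02056 L.
At equivalence all the acid is converted to HCOO-; total volume = 0.03133 + 0.02056 = 0.05189 L, so [HCOO-] = 0.006025/0.05189 = 0.1161 M.
Kb = Kw/Ka = 1.0e-14 / 1.8 x 10^-4 = 5.56e-11.
[OH^-] = sqrt(Kb x [HCOO-]) = sqrt(5.56e-11 x 0.1161) = 2.54e-6 M.
pOH = 5.60, so pH = 14.00 - 5.60 = 8.40.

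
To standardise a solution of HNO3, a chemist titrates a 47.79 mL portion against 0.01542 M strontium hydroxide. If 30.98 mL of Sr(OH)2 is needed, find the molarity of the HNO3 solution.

0.0200 M

n(Sr(OH)2) delivered = 0.01542 x 0.03098 = 0.0004777 mol.
The reaction is 2 HNO3 + 1 Sr(OH)2, so n(HNO3) = 0.0004777 x 2/1 = 0.0009554 mol.
[HNO3] = 0.0009554 mol / 0.04779 L = 0.0200 M.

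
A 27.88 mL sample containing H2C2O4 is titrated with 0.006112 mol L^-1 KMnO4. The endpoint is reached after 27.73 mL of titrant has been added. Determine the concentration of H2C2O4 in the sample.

n(KMnO4) = 0.006112 x 0.02773 = 0.0001695 mol.
From the balanced equation, 2 mol KMnO4 reacts with 5 mol H2C2O4, so n(H2C2O4) = 0.0001695 x 5/2 = 0.0004237 mol.
[H2C2O4] = 0.0004237 / 0.02788 L = 0.0152 M.

0.0152 M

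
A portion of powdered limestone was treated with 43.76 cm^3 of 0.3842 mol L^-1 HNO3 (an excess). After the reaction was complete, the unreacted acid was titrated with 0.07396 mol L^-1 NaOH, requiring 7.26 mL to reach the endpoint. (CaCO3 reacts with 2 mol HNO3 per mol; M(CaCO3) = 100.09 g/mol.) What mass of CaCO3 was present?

0.815 g

Total n(HNO3) added = 0.3842 x 0.04376 = 0.01681 mol.
n(NaOH) used = 0.07396 x 0.007260 = 0.0005369 mol, which equals the excess n(HNO3).
So n(HNO3) consumed by the sample = 0.01681 - 0.0005369 = 0.01628 mol.
n(CaCO3) = 0.01628 / 2 = 0.008138 mol.
mass = 0.008138 mol x 100.09 g/mol = 0.815 g.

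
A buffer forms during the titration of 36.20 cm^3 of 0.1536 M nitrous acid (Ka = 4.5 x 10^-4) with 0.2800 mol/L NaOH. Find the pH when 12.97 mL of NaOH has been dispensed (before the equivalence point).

Initial n(HNO2) = 0.1536 x 0.03620 = 0.005560 mol.
n(NaOH) added = 0.2800 x 0.01297 = 0.003632 mol, converting that many moles of HNO2 to NO2-.
Remaining n(HNO2) = 0.001929 mol; n(NO2-) = 0.003632 mol.
By Henderson-Hasselbalch, pH = pKa + log([A^-]/[HA]) = 3.35 + log(0.003632/0.001929) = 3.35 + (+0.27) = 3.62.

3.62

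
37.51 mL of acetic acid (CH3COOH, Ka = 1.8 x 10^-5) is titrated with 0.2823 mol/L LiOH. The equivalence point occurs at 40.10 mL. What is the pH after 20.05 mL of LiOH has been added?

20.05 mL is exactly half the equivalence volume (40.10/2), i.e. the half-equivalence point.
There, n(HA) = n(A^-), so pH = pKa = -log(1.8 x 10^-5) = 4.74.

4.74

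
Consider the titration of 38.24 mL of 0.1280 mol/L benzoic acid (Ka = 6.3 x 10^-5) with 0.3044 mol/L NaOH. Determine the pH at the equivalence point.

n(C6H5COOH) = 0.1280 x 0.03824 = 0.004895 mol; V(NaOH) at equivalence = 0.004895/0.3044 = 0.01608 L.
At equivalence all the acid is converted to C6H5COO-; total volume = 0.03824 + 0.01608 = 0.05432 L, so [C6H5COO-] = 0.004895/0.05432 = 0.09011 M.
Kb = Kw/Ka = 1.0e-14 / 6.3 x 10^-5 = 1.59e-10.
[OH^-] = sqrt(Kb x [C6H5COO-]) = sqrt(1.59e-10 x 0.09011) = 3.78e-6 M.
pOH = 5.42, so pH = 14.00 - 5.42 = 8.58.

8.58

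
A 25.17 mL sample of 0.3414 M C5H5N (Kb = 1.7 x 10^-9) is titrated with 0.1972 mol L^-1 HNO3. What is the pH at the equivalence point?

n(C5H5N) = 0.3414 x 0.02517 = 0.008593 mol; V(HNO3) at equivalence = 0.008593/0.1972 = 0.04358 L.
At equivalence the base is fully converted to C5H5NH+; total volume = 0.06875 L, so [C5H5NH+] = 0.008593/0.06875 = 0.1250 M.
Ka(C5H5NH+) = Kw/Kb = 1.0e-14 / 1.7 x 10^-9 = 5.88e-6.
[H^+] = sqrt(Ka x [C5H5NH+]) = sqrt(5.88e-6 x 0.1250) = 0.000857 M.
pH = -log(0.000857) = 3.07.

3.07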